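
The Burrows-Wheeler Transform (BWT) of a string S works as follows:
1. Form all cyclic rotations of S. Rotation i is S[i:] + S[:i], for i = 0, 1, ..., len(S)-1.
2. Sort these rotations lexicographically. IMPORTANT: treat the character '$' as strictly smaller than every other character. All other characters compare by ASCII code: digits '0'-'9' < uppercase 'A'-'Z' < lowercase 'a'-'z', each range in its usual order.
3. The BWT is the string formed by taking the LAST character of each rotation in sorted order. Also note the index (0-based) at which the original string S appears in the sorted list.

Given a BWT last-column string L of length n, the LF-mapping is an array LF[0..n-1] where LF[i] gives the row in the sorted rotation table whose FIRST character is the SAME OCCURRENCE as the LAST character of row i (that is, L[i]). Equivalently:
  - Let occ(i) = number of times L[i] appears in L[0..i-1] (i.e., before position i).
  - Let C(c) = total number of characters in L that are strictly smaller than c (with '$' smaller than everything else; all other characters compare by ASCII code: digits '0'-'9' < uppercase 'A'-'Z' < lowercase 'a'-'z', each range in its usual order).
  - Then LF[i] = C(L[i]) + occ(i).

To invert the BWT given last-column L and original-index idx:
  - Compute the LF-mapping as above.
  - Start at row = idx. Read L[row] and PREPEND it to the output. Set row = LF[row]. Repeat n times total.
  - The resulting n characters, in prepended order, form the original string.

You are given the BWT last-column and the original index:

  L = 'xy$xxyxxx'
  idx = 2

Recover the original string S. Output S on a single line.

Answer: xxxxyxyx$

Derivation:
LF mapping: 1 7 0 2 3 8 4 5 6
Walk LF starting at row 2, prepending L[row]:
  step 1: row=2, L[2]='$', prepend. Next row=LF[2]=0
  step 2: row=0, L[0]='x', prepend. Next row=LF[0]=1
  step 3: row=1, L[1]='y', prepend. Next row=LF[1]=7
  step 4: row=7, L[7]='x', prepend. Next row=LF[7]=5
  step 5: row=5, L[5]='y', prepend. Next row=LF[5]=8
  step 6: row=8, L[8]='x', prepend. Next row=LF[8]=6
  step 7: row=6, L[6]='x', prepend. Next row=LF[6]=4
  step 8: row=4, L[4]='x', prepend. Next row=LF[4]=3
  step 9: row=3, L[3]='x', prepend. Next row=LF[3]=2
Reversed output: xxxxyxyx$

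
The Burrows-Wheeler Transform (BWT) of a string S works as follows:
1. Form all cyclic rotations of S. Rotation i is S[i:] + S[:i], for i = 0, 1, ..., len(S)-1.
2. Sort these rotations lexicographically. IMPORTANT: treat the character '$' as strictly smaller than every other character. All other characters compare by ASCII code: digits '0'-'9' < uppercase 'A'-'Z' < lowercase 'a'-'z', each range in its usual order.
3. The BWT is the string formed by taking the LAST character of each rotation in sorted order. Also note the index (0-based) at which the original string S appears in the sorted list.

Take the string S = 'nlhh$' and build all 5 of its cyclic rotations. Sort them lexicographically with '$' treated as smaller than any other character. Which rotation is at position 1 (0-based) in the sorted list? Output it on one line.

All 5 rotations (rotation i = S[i:]+S[:i]):
  rot[0] = nlhh$
  rot[1] = lhh$n
  rot[2] = hh$nl
  rot[3] = h$nlh
  rot[4] = $nlhh
Sorted (with $ < everything):
  sorted[0] = $nlhh
  sorted[1] = h$nlh
  sorted[2] = hh$nl
  sorted[3] = lhh$n
  sorted[4] = nlhh$
sorted[1] = h$nlh

Answer: h$nlh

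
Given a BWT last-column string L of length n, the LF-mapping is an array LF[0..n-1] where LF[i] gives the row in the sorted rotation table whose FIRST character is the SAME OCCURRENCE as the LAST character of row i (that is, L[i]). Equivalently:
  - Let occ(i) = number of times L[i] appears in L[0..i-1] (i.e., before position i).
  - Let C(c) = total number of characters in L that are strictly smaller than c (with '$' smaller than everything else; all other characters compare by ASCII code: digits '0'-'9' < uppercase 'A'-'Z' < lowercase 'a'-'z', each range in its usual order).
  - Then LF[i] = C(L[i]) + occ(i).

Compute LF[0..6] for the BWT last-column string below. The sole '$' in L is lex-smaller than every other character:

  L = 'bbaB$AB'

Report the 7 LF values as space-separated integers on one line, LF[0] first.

Answer: 5 6 4 2 0 1 3

Derivation:
Char counts: '$':1, 'A':1, 'B':2, 'a':1, 'b':2
C (first-col start): C('$')=0, C('A')=1, C('B')=2, C('a')=4, C('b')=5
L[0]='b': occ=0, LF[0]=C('b')+0=5+0=5
L[1]='b': occ=1, LF[1]=C('b')+1=5+1=6
L[2]='a': occ=0, LF[2]=C('a')+0=4+0=4
L[3]='B': occ=0, LF[3]=C('B')+0=2+0=2
L[4]='$': occ=0, LF[4]=C('$')+0=0+0=0
L[5]='A': occ=0, LF[5]=C('A')+0=1+0=1
L[6]='B': occ=1, LF[6]=C('B')+1=2+1=3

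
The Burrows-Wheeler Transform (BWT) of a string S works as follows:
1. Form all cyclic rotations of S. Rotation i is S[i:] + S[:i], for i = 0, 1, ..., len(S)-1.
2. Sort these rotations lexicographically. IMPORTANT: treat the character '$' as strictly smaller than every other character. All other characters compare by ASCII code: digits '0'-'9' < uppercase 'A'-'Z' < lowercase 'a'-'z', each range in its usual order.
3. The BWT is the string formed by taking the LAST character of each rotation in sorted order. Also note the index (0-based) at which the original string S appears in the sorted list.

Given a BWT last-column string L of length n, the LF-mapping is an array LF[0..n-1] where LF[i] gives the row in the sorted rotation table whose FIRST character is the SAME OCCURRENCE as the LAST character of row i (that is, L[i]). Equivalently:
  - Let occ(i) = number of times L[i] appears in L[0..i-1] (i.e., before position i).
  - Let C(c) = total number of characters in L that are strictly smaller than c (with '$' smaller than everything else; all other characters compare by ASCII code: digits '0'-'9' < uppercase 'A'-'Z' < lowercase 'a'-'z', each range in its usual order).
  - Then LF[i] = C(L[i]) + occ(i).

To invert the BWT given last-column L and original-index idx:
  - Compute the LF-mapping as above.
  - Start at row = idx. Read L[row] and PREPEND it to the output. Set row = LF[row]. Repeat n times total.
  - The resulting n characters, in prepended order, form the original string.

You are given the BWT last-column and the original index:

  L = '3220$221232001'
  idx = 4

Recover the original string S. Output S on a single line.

LF mapping: 12 6 7 1 0 8 9 4 10 13 11 2 3 5
Walk LF starting at row 4, prepending L[row]:
  step 1: row=4, L[4]='$', prepend. Next row=LF[4]=0
  step 2: row=0, L[0]='3', prepend. Next row=LF[0]=12
  step 3: row=12, L[12]='0', prepend. Next row=LF[12]=3
  step 4: row=3, L[3]='0', prepend. Next row=LF[3]=1
  step 5: row=1, L[1]='2', prepend. Next row=LF[1]=6
  step 6: row=6, L[6]='2', prepend. Next row=LF[6]=9
  step 7: row=9, L[9]='3', prepend. Next row=LF[9]=13
  step 8: row=13, L[13]='1', prepend. Next row=LF[13]=5
  step 9: row=5, L[5]='2', prepend. Next row=LF[5]=8
  step 10: row=8, L[8]='2', prepend. Next row=LF[8]=10
  step 11: row=10, L[10]='2', prepend. Next row=LF[10]=11
  step 12: row=11, L[11]='0', prepend. Next row=LF[11]=2
  step 13: row=2, L[2]='2', prepend. Next row=LF[2]=7
  step 14: row=7, L[7]='1', prepend. Next row=LF[7]=4
Reversed output: 1202221322003$

Answer: 1202221322003$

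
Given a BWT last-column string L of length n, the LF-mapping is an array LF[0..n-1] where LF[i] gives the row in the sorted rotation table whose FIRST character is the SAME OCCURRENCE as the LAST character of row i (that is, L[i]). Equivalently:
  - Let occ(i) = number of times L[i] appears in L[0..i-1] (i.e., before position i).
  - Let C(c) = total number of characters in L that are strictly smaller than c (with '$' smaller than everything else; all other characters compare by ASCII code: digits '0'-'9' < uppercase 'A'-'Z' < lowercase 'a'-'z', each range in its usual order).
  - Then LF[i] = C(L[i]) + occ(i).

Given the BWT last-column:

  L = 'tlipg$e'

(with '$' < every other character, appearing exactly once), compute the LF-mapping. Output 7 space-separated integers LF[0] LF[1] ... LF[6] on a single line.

Answer: 6 4 3 5 2 0 1

Derivation:
Char counts: '$':1, 'e':1, 'g':1, 'i':1, 'l':1, 'p':1, 't':1
C (first-col start): C('$')=0, C('e')=1, C('g')=2, C('i')=3, C('l')=4, C('p')=5, C('t')=6
L[0]='t': occ=0, LF[0]=C('t')+0=6+0=6
L[1]='l': occ=0, LF[1]=C('l')+0=4+0=4
L[2]='i': occ=0, LF[2]=C('i')+0=3+0=3
L[3]='p': occ=0, LF[3]=C('p')+0=5+0=5
L[4]='g': occ=0, LF[4]=C('g')+0=2+0=2
L[5]='$': occ=0, LF[5]=C('$')+0=0+0=0
L[6]='e': occ=0, LF[6]=C('e')+0=1+0=1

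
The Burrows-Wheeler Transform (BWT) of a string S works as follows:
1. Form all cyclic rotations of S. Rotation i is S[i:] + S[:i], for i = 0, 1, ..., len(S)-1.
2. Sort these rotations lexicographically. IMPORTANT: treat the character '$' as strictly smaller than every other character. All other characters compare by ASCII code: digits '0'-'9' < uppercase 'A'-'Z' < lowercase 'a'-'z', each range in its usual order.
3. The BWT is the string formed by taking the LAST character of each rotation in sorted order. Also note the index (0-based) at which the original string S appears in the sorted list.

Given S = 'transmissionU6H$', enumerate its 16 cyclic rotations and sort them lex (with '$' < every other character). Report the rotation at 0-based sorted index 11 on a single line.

Answer: ransmissionU6H$t

Derivation:
All 16 rotations (rotation i = S[i:]+S[:i]):
  rot[0] = transmissionU6H$
  rot[1] = ransmissionU6H$t
  rot[2] = ansmissionU6H$tr
  rot[3] = nsmissionU6H$tra
  rot[4] = smissionU6H$tran
  rot[5] = missionU6H$trans
  rot[6] = issionU6H$transm
  rot[7] = ssionU6H$transmi
  rot[8] = sionU6H$transmis
  rot[9] = ionU6H$transmiss
  rot[10] = onU6H$transmissi
  rot[11] = nU6H$transmissio
  rot[12] = U6H$transmission
  rot[13] = 6H$transmissionU
  rot[14] = H$transmissionU6
  rot[15] = $transmissionU6H
Sorted (with $ < everything):
  sorted[0] = $transmissionU6H
  sorted[1] = 6H$transmissionU
  sorted[2] = H$transmissionU6
  sorted[3] = U6H$transmission
  sorted[4] = ansmissionU6H$tr
  sorted[5] = ionU6H$transmiss
  sorted[6] = issionU6H$transm
  sorted[7] = missionU6H$trans
  sorted[8] = nU6H$transmissio
  sorted[9] = nsmissionU6H$tra
  sorted[10] = onU6H$transmissi
  sorted[11] = ransmissionU6H$t
  sorted[12] = sionU6H$transmis
  sorted[13] = smissionU6H$tran
  sorted[14] = ssionU6H$transmi
  sorted[15] = transmissionU6H$
sorted[11] = ransmissionU6H$t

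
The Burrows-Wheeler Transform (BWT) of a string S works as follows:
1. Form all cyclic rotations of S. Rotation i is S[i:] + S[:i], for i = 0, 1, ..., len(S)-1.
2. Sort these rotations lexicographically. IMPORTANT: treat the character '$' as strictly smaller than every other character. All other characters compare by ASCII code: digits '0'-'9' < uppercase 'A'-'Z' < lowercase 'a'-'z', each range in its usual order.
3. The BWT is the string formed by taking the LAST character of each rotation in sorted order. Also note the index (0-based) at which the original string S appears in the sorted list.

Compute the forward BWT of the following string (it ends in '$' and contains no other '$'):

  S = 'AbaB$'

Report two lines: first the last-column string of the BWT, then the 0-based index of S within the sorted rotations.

All 5 rotations (rotation i = S[i:]+S[:i]):
  rot[0] = AbaB$
  rot[1] = baB$A
  rot[2] = aB$Ab
  rot[3] = B$Aba
  rot[4] = $AbaB
Sorted (with $ < everything):
  sorted[0] = $AbaB  (last char: 'B')
  sorted[1] = AbaB$  (last char: '$')
  sorted[2] = B$Aba  (last char: 'a')
  sorted[3] = aB$Ab  (last char: 'b')
  sorted[4] = baB$A  (last char: 'A')
Last column: B$abA
Original string S is at sorted index 1

Answer: B$abA
1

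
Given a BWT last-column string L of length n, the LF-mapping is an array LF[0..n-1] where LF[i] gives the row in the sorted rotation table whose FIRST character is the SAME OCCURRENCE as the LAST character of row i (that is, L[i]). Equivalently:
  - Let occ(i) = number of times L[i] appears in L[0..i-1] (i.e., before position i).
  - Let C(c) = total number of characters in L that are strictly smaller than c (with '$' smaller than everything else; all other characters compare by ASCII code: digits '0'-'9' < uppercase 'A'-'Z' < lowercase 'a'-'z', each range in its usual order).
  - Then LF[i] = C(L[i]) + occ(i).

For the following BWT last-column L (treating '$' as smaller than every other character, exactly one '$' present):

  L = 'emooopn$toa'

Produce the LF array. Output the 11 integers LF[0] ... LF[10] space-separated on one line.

Answer: 2 3 5 6 7 9 4 0 10 8 1

Derivation:
Char counts: '$':1, 'a':1, 'e':1, 'm':1, 'n':1, 'o':4, 'p':1, 't':1
C (first-col start): C('$')=0, C('a')=1, C('e')=2, C('m')=3, C('n')=4, C('o')=5, C('p')=9, C('t')=10
L[0]='e': occ=0, LF[0]=C('e')+0=2+0=2
L[1]='m': occ=0, LF[1]=C('m')+0=3+0=3
L[2]='o': occ=0, LF[2]=C('o')+0=5+0=5
L[3]='o': occ=1, LF[3]=C('o')+1=5+1=6
L[4]='o': occ=2, LF[4]=C('o')+2=5+2=7
L[5]='p': occ=0, LF[5]=C('p')+0=9+0=9
L[6]='n': occ=0, LF[6]=C('n')+0=4+0=4
L[7]='$': occ=0, LF[7]=C('$')+0=0+0=0
L[8]='t': occ=0, LF[8]=C('t')+0=10+0=10
L[9]='o': occ=3, LF[9]=C('o')+3=5+3=8
L[10]='a': occ=0, LF[10]=C('a')+0=1+0=1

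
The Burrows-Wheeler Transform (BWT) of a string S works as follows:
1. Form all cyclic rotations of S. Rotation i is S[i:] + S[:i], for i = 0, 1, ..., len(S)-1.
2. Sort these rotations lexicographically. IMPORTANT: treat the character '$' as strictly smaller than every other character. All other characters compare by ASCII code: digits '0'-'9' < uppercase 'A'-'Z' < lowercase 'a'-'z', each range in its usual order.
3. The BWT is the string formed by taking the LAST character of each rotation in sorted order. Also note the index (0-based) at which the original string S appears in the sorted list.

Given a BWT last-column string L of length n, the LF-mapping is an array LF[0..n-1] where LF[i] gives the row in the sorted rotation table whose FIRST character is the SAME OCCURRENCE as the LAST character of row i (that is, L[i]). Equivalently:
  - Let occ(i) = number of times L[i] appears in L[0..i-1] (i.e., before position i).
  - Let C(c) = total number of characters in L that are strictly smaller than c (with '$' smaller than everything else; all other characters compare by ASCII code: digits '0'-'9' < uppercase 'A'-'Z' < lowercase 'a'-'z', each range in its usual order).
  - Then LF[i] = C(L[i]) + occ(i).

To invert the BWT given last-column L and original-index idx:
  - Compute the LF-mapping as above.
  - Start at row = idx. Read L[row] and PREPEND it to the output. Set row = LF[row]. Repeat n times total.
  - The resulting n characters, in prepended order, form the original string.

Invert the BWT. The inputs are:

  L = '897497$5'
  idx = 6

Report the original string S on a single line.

Answer: 9475978$

Derivation:
LF mapping: 5 6 3 1 7 4 0 2
Walk LF starting at row 6, prepending L[row]:
  step 1: row=6, L[6]='$', prepend. Next row=LF[6]=0
  step 2: row=0, L[0]='8', prepend. Next row=LF[0]=5
  step 3: row=5, L[5]='7', prepend. Next row=LF[5]=4
  step 4: row=4, L[4]='9', prepend. Next row=LF[4]=7
  step 5: row=7, L[7]='5', prepend. Next row=LF[7]=2
  step 6: row=2, L[2]='7', prepend. Next row=LF[2]=3
  step 7: row=3, L[3]='4', prepend. Next row=LF[3]=1
  step 8: row=1, L[1]='9', prepend. Next row=LF[1]=6
Reversed output: 9475978$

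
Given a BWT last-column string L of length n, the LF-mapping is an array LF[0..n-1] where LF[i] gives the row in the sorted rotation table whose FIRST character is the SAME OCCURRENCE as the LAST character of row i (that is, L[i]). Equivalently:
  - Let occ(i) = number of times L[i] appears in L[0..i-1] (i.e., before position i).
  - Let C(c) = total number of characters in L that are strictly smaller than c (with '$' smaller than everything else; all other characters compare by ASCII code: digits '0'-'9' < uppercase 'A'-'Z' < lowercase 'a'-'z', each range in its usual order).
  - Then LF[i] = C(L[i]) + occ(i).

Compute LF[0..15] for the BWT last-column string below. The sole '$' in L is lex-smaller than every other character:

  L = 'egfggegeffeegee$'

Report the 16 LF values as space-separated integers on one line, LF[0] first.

Answer: 1 11 8 12 13 2 14 3 9 10 4 5 15 6 7 0

Derivation:
Char counts: '$':1, 'e':7, 'f':3, 'g':5
C (first-col start): C('$')=0, C('e')=1, C('f')=8, C('g')=11
L[0]='e': occ=0, LF[0]=C('e')+0=1+0=1
L[1]='g': occ=0, LF[1]=C('g')+0=11+0=11
L[2]='f': occ=0, LF[2]=C('f')+0=8+0=8
L[3]='g': occ=1, LF[3]=C('g')+1=11+1=12
L[4]='g': occ=2, LF[4]=C('g')+2=11+2=13
L[5]='e': occ=1, LF[5]=C('e')+1=1+1=2
L[6]='g': occ=3, LF[6]=C('g')+3=11+3=14
L[7]='e': occ=2, LF[7]=C('e')+2=1+2=3
L[8]='f': occ=1, LF[8]=C('f')+1=8+1=9
L[9]='f': occ=2, LF[9]=C('f')+2=8+2=10
L[10]='e': occ=3, LF[10]=C('e')+3=1+3=4
L[11]='e': occ=4, LF[11]=C('e')+4=1+4=5
L[12]='g': occ=4, LF[12]=C('g')+4=11+4=15
L[13]='e': occ=5, LF[13]=C('e')+5=1+5=6
L[14]='e': occ=6, LF[14]=C('e')+6=1+6=7
L[15]='$': occ=0, LF[15]=C('$')+0=0+0=0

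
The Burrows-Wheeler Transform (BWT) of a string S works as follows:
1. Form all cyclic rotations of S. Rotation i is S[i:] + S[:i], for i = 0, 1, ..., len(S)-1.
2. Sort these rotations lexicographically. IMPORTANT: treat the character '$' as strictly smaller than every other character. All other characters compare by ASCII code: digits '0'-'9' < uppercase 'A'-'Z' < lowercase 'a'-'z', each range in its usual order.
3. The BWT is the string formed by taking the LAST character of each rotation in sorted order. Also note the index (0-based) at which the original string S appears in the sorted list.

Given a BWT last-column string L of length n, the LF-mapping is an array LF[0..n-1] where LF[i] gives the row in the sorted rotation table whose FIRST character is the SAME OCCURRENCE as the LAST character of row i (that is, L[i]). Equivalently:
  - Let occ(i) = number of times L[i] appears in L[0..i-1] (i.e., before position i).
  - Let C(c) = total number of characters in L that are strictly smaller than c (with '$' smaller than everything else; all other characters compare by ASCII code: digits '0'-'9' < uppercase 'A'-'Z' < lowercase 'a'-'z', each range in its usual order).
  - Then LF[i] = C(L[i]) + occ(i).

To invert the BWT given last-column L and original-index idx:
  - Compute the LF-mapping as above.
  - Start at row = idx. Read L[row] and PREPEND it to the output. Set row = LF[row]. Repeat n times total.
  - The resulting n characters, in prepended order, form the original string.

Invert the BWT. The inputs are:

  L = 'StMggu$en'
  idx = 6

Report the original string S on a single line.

LF mapping: 2 7 1 4 5 8 0 3 6
Walk LF starting at row 6, prepending L[row]:
  step 1: row=6, L[6]='$', prepend. Next row=LF[6]=0
  step 2: row=0, L[0]='S', prepend. Next row=LF[0]=2
  step 3: row=2, L[2]='M', prepend. Next row=LF[2]=1
  step 4: row=1, L[1]='t', prepend. Next row=LF[1]=7
  step 5: row=7, L[7]='e', prepend. Next row=LF[7]=3
  step 6: row=3, L[3]='g', prepend. Next row=LF[3]=4
  step 7: row=4, L[4]='g', prepend. Next row=LF[4]=5
  step 8: row=5, L[5]='u', prepend. Next row=LF[5]=8
  step 9: row=8, L[8]='n', prepend. Next row=LF[8]=6
Reversed output: nuggetMS$

Answer: nuggetMS$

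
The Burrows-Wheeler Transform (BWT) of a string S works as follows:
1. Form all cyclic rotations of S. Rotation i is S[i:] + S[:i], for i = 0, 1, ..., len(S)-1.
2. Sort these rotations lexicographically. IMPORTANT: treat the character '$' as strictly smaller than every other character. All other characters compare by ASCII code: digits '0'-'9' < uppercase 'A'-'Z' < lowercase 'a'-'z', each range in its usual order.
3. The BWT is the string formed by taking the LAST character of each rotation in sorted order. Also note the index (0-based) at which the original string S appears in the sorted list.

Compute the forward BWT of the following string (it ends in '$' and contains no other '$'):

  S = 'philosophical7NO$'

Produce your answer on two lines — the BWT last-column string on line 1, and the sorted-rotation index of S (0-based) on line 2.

All 17 rotations (rotation i = S[i:]+S[:i]):
  rot[0] = philosophical7NO$
  rot[1] = hilosophical7NO$p
  rot[2] = ilosophical7NO$ph
  rot[3] = losophical7NO$phi
  rot[4] = osophical7NO$phil
  rot[5] = sophical7NO$philo
  rot[6] = ophical7NO$philos
  rot[7] = phical7NO$philoso
  rot[8] = hical7NO$philosop
  rot[9] = ical7NO$philosoph
  rot[10] = cal7NO$philosophi
  rot[11] = al7NO$philosophic
  rot[12] = l7NO$philosophica
  rot[13] = 7NO$philosophical
  rot[14] = NO$philosophical7
  rot[15] = O$philosophical7N
  rot[16] = $philosophical7NO
Sorted (with $ < everything):
  sorted[0] = $philosophical7NO  (last char: 'O')
  sorted[1] = 7NO$philosophical  (last char: 'l')
  sorted[2] = NO$philosophical7  (last char: '7')
  sorted[3] = O$philosophical7N  (last char: 'N')
  sorted[4] = al7NO$philosophic  (last char: 'c')
  sorted[5] = cal7NO$philosophi  (last char: 'i')
  sorted[6] = hical7NO$philosop  (last char: 'p')
  sorted[7] = hilosophical7NO$p  (last char: 'p')
  sorted[8] = ical7NO$philosoph  (last char: 'h')
  sorted[9] = ilosophical7NO$ph  (last char: 'h')
  sorted[10] = l7NO$philosophica  (last char: 'a')
  sorted[11] = losophical7NO$phi  (last char: 'i')
  sorted[12] = ophical7NO$philos  (last char: 's')
  sorted[13] = osophical7NO$phil  (last char: 'l')
  sorted[14] = phical7NO$philoso  (last char: 'o')
  sorted[15] = philosophical7NO$  (last char: '$')
  sorted[16] = sophical7NO$philo  (last char: 'o')
Last column: Ol7Ncipphhaislo$o
Original string S is at sorted index 15

Answer: Ol7Ncipphhaislo$o
15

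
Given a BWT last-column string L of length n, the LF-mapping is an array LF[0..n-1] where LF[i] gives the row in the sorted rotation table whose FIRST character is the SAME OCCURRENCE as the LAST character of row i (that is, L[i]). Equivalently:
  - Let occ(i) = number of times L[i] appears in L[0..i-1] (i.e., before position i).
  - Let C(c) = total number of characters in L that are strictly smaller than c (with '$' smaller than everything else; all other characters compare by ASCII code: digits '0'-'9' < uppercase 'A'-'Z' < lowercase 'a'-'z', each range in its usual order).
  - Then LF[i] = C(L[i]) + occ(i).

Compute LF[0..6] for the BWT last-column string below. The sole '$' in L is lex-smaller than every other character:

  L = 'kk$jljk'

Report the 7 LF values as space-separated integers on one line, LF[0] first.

Char counts: '$':1, 'j':2, 'k':3, 'l':1
C (first-col start): C('$')=0, C('j')=1, C('k')=3, C('l')=6
L[0]='k': occ=0, LF[0]=C('k')+0=3+0=3
L[1]='k': occ=1, LF[1]=C('k')+1=3+1=4
L[2]='$': occ=0, LF[2]=C('$')+0=0+0=0
L[3]='j': occ=0, LF[3]=C('j')+0=1+0=1
L[4]='l': occ=0, LF[4]=C('l')+0=6+0=6
L[5]='j': occ=1, LF[5]=C('j')+1=1+1=2
L[6]='k': occ=2, LF[6]=C('k')+2=3+2=5

Answer: 3 4 0 1 6 2 5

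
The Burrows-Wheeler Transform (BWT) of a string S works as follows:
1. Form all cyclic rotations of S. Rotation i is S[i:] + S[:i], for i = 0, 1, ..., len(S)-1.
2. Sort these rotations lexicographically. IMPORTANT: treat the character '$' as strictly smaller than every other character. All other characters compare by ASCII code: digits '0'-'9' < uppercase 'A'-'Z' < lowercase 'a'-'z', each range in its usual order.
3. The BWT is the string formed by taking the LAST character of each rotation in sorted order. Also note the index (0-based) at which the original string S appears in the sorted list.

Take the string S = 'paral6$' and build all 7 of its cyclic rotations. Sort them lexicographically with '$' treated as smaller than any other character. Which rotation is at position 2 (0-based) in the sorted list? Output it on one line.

Answer: al6$par

Derivation:
All 7 rotations (rotation i = S[i:]+S[:i]):
  rot[0] = paral6$
  rot[1] = aral6$p
  rot[2] = ral6$pa
  rot[3] = al6$par
  rot[4] = l6$para
  rot[5] = 6$paral
  rot[6] = $paral6
Sorted (with $ < everything):
  sorted[0] = $paral6
  sorted[1] = 6$paral
  sorted[2] = al6$par
  sorted[3] = aral6$p
  sorted[4] = l6$para
  sorted[5] = paral6$
  sorted[6] = ral6$pa
sorted[2] = al6$par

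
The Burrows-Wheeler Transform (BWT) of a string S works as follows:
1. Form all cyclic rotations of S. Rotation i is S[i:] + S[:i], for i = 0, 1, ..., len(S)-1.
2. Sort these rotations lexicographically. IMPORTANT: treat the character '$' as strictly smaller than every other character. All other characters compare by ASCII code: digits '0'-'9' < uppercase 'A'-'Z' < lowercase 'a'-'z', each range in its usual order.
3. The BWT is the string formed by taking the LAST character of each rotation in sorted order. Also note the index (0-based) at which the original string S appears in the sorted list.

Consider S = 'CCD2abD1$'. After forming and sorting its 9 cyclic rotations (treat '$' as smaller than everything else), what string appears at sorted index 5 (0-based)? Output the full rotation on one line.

Answer: D1$CCD2ab

Derivation:
All 9 rotations (rotation i = S[i:]+S[:i]):
  rot[0] = CCD2abD1$
  rot[1] = CD2abD1$C
  rot[2] = D2abD1$CC
  rot[3] = 2abD1$CCD
  rot[4] = abD1$CCD2
  rot[5] = bD1$CCD2a
  rot[6] = D1$CCD2ab
  rot[7] = 1$CCD2abD
  rot[8] = $CCD2abD1
Sorted (with $ < everything):
  sorted[0] = $CCD2abD1
  sorted[1] = 1$CCD2abD
  sorted[2] = 2abD1$CCD
  sorted[3] = CCD2abD1$
  sorted[4] = CD2abD1$C
  sorted[5] = D1$CCD2ab
  sorted[6] = D2abD1$CC
  sorted[7] = abD1$CCD2
  sorted[8] = bD1$CCD2a
sorted[5] = D1$CCD2ab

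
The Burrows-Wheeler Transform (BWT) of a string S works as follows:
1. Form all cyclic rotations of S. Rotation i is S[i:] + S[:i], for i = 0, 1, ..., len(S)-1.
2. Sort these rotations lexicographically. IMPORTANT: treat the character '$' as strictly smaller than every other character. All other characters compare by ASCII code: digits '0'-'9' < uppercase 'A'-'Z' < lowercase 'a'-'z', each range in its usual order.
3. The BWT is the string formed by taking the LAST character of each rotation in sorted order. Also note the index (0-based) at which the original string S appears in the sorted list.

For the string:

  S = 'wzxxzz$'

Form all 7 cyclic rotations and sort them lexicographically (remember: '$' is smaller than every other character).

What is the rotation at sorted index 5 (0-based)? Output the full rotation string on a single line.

All 7 rotations (rotation i = S[i:]+S[:i]):
  rot[0] = wzxxzz$
  rot[1] = zxxzz$w
  rot[2] = xxzz$wz
  rot[3] = xzz$wzx
  rot[4] = zz$wzxx
  rot[5] = z$wzxxz
  rot[6] = $wzxxzz
Sorted (with $ < everything):
  sorted[0] = $wzxxzz
  sorted[1] = wzxxzz$
  sorted[2] = xxzz$wz
  sorted[3] = xzz$wzx
  sorted[4] = z$wzxxz
  sorted[5] = zxxzz$w
  sorted[6] = zz$wzxx
sorted[5] = zxxzz$w

Answer: zxxzz$w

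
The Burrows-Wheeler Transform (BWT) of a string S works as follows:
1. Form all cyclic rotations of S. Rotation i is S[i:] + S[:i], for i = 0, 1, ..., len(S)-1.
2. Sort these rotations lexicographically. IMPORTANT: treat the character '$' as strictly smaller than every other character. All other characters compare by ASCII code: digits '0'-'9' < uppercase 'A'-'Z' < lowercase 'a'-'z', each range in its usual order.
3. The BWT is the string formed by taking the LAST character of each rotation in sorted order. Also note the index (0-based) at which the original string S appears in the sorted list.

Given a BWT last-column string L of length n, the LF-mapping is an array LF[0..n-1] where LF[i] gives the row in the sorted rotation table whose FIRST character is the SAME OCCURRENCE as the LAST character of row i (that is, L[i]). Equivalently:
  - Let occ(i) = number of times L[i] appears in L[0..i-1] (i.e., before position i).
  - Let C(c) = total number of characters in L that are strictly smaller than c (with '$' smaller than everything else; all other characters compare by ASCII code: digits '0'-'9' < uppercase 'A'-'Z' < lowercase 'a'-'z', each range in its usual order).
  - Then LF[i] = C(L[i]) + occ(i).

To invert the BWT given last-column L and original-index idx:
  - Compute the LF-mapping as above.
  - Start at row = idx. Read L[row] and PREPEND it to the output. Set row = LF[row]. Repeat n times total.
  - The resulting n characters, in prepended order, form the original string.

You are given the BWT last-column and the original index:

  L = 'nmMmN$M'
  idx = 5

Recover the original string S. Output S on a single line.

Answer: mNmMMn$

Derivation:
LF mapping: 6 4 1 5 3 0 2
Walk LF starting at row 5, prepending L[row]:
  step 1: row=5, L[5]='$', prepend. Next row=LF[5]=0
  step 2: row=0, L[0]='n', prepend. Next row=LF[0]=6
  step 3: row=6, L[6]='M', prepend. Next row=LF[6]=2
  step 4: row=2, L[2]='M', prepend. Next row=LF[2]=1
  step 5: row=1, L[1]='m', prepend. Next row=LF[1]=4
  step 6: row=4, L[4]='N', prepend. Next row=LF[4]=3
  step 7: row=3, L[3]='m', prepend. Next row=LF[3]=5
Reversed output: mNmMMn$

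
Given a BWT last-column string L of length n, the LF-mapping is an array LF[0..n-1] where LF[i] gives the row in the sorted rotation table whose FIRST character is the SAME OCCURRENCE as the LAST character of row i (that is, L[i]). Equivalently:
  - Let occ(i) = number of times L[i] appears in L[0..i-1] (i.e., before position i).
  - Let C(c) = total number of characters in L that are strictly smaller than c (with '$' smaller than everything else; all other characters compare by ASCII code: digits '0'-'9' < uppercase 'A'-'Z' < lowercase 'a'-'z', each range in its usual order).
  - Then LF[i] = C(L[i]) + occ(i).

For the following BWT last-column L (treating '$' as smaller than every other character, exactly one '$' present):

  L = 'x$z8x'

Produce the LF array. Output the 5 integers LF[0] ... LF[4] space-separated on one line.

Char counts: '$':1, '8':1, 'x':2, 'z':1
C (first-col start): C('$')=0, C('8')=1, C('x')=2, C('z')=4
L[0]='x': occ=0, LF[0]=C('x')+0=2+0=2
L[1]='$': occ=0, LF[1]=C('$')+0=0+0=0
L[2]='z': occ=0, LF[2]=C('z')+0=4+0=4
L[3]='8': occ=0, LF[3]=C('8')+0=1+0=1
L[4]='x': occ=1, LF[4]=C('x')+1=2+1=3

Answer: 2 0 4 1 3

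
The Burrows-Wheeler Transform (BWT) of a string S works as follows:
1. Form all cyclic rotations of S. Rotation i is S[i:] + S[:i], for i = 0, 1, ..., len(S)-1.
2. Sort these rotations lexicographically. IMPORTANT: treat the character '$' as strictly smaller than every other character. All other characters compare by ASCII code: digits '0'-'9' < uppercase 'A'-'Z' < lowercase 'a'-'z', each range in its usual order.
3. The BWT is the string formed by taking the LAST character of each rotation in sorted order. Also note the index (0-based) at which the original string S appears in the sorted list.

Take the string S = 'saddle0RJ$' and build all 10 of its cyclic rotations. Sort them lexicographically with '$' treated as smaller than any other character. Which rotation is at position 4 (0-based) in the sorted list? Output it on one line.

Answer: addle0RJ$s

Derivation:
All 10 rotations (rotation i = S[i:]+S[:i]):
  rot[0] = saddle0RJ$
  rot[1] = addle0RJ$s
  rot[2] = ddle0RJ$sa
  rot[3] = dle0RJ$sad
  rot[4] = le0RJ$sadd
  rot[5] = e0RJ$saddl
  rot[6] = 0RJ$saddle
  rot[7] = RJ$saddle0
  rot[8] = J$saddle0R
  rot[9] = $saddle0RJ
Sorted (with $ < everything):
  sorted[0] = $saddle0RJ
  sorted[1] = 0RJ$saddle
  sorted[2] = J$saddle0R
  sorted[3] = RJ$saddle0
  sorted[4] = addle0RJ$s
  sorted[5] = ddle0RJ$sa
  sorted[6] = dle0RJ$sad
  sorted[7] = e0RJ$saddl
  sorted[8] = le0RJ$sadd
  sorted[9] = saddle0RJ$
sorted[4] = addle0RJ$s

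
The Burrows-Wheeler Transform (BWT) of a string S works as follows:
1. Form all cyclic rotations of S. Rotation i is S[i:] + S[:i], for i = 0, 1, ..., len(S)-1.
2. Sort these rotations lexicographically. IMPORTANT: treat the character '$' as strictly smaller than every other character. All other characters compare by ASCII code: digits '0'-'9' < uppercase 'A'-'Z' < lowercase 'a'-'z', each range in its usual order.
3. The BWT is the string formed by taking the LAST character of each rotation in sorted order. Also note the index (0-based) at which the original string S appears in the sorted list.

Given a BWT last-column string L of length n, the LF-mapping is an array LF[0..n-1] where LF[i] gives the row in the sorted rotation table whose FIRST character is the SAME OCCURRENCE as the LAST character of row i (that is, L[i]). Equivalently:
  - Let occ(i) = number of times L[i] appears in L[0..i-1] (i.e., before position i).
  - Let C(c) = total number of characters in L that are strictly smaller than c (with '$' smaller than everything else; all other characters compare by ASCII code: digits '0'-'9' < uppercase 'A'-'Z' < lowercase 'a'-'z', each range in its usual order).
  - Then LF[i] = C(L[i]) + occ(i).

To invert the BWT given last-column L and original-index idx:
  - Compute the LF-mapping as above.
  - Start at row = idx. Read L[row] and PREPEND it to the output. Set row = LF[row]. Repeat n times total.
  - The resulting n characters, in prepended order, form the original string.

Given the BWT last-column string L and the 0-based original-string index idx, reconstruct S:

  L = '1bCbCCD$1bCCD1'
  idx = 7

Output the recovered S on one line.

LF mapping: 1 11 4 12 5 6 9 0 2 13 7 8 10 3
Walk LF starting at row 7, prepending L[row]:
  step 1: row=7, L[7]='$', prepend. Next row=LF[7]=0
  step 2: row=0, L[0]='1', prepend. Next row=LF[0]=1
  step 3: row=1, L[1]='b', prepend. Next row=LF[1]=11
  step 4: row=11, L[11]='C', prepend. Next row=LF[11]=8
  step 5: row=8, L[8]='1', prepend. Next row=LF[8]=2
  step 6: row=2, L[2]='C', prepend. Next row=LF[2]=4
  step 7: row=4, L[4]='C', prepend. Next row=LF[4]=5
  step 8: row=5, L[5]='C', prepend. Next row=LF[5]=6
  step 9: row=6, L[6]='D', prepend. Next row=LF[6]=9
  step 10: row=9, L[9]='b', prepend. Next row=LF[9]=13
  step 11: row=13, L[13]='1', prepend. Next row=LF[13]=3
  step 12: row=3, L[3]='b', prepend. Next row=LF[3]=12
  step 13: row=12, L[12]='D', prepend. Next row=LF[12]=10
  step 14: row=10, L[10]='C', prepend. Next row=LF[10]=7
Reversed output: CDb1bDCCC1Cb1$

Answer: CDb1bDCCC1Cb1$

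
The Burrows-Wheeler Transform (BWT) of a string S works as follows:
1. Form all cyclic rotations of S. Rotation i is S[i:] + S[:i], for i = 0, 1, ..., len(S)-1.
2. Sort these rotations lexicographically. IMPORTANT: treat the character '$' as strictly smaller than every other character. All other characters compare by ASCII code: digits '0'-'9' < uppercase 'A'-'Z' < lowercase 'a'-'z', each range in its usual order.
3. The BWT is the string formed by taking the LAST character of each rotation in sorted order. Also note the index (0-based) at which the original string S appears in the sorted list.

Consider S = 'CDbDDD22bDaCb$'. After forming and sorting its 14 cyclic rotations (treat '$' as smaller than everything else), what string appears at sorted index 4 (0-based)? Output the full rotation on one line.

Answer: Cb$CDbDDD22bDa

Derivation:
All 14 rotations (rotation i = S[i:]+S[:i]):
  rot[0] = CDbDDD22bDaCb$
  rot[1] = DbDDD22bDaCb$C
  rot[2] = bDDD22bDaCb$CD
  rot[3] = DDD22bDaCb$CDb
  rot[4] = DD22bDaCb$CDbD
  rot[5] = D22bDaCb$CDbDD
  rot[6] = 22bDaCb$CDbDDD
  rot[7] = 2bDaCb$CDbDDD2
  rot[8] = bDaCb$CDbDDD22
  rot[9] = DaCb$CDbDDD22b
  rot[10] = aCb$CDbDDD22bD
  rot[11] = Cb$CDbDDD22bDa
  rot[12] = b$CDbDDD22bDaC
  rot[13] = $CDbDDD22bDaCb
Sorted (with $ < everything):
  sorted[0] = $CDbDDD22bDaCb
  sorted[1] = 22bDaCb$CDbDDD
  sorted[2] = 2bDaCb$CDbDDD2
  sorted[3] = CDbDDD22bDaCb$
  sorted[4] = Cb$CDbDDD22bDa
  sorted[5] = D22bDaCb$CDbDD
  sorted[6] = DD22bDaCb$CDbD
  sorted[7] = DDD22bDaCb$CDb
  sorted[8] = DaCb$CDbDDD22b
  sorted[9] = DbDDD22bDaCb$C
  sorted[10] = aCb$CDbDDD22bD
  sorted[11] = b$CDbDDD22bDaC
  sorted[12] = bDDD22bDaCb$CD
  sorted[13] = bDaCb$CDbDDD22
sorted[4] = Cb$CDbDDD22bDa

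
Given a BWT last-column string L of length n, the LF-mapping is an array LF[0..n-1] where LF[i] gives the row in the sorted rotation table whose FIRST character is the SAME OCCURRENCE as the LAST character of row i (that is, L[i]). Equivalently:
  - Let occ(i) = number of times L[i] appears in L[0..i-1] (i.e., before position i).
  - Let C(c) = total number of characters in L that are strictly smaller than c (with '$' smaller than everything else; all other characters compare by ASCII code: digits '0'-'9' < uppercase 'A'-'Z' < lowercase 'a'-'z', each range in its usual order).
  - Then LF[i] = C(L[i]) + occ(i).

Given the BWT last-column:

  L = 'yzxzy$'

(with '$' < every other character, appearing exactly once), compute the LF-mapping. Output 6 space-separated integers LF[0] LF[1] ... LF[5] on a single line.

Answer: 2 4 1 5 3 0

Derivation:
Char counts: '$':1, 'x':1, 'y':2, 'z':2
C (first-col start): C('$')=0, C('x')=1, C('y')=2, C('z')=4
L[0]='y': occ=0, LF[0]=C('y')+0=2+0=2
L[1]='z': occ=0, LF[1]=C('z')+0=4+0=4
L[2]='x': occ=0, LF[2]=C('x')+0=1+0=1
L[3]='z': occ=1, LF[3]=C('z')+1=4+1=5
L[4]='y': occ=1, LF[4]=C('y')+1=2+1=3
L[5]='$': occ=0, LF[5]=C('$')+0=0+0=0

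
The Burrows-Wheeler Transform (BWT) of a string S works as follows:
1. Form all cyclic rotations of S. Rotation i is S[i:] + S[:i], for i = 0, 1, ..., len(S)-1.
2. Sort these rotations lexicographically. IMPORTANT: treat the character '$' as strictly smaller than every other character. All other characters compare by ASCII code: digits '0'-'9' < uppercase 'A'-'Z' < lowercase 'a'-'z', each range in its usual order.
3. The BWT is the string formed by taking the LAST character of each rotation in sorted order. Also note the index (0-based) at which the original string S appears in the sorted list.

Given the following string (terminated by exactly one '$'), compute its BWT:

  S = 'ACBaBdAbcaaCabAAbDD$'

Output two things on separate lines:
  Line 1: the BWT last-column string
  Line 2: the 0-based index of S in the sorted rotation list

All 20 rotations (rotation i = S[i:]+S[:i]):
  rot[0] = ACBaBdAbcaaCabAAbDD$
  rot[1] = CBaBdAbcaaCabAAbDD$A
  rot[2] = BaBdAbcaaCabAAbDD$AC
  rot[3] = aBdAbcaaCabAAbDD$ACB
  rot[4] = BdAbcaaCabAAbDD$ACBa
  rot[5] = dAbcaaCabAAbDD$ACBaB
  rot[6] = AbcaaCabAAbDD$ACBaBd
  rot[7] = bcaaCabAAbDD$ACBaBdA
  rot[8] = caaCabAAbDD$ACBaBdAb
  rot[9] = aaCabAAbDD$ACBaBdAbc
  rot[10] = aCabAAbDD$ACBaBdAbca
  rot[11] = CabAAbDD$ACBaBdAbcaa
  rot[12] = abAAbDD$ACBaBdAbcaaC
  rot[13] = bAAbDD$ACBaBdAbcaaCa
  rot[14] = AAbDD$ACBaBdAbcaaCab
  rot[15] = AbDD$ACBaBdAbcaaCabA
  rot[16] = bDD$ACBaBdAbcaaCabAA
  rot[17] = DD$ACBaBdAbcaaCabAAb
  rot[18] = D$ACBaBdAbcaaCabAAbD
  rot[19] = $ACBaBdAbcaaCabAAbDD
Sorted (with $ < everything):
  sorted[0] = $ACBaBdAbcaaCabAAbDD  (last char: 'D')
  sorted[1] = AAbDD$ACBaBdAbcaaCab  (last char: 'b')
  sorted[2] = ACBaBdAbcaaCabAAbDD$  (last char: '$')
  sorted[3] = AbDD$ACBaBdAbcaaCabA  (last char: 'A')
  sorted[4] = AbcaaCabAAbDD$ACBaBd  (last char: 'd')
  sorted[5] = BaBdAbcaaCabAAbDD$AC  (last char: 'C')
  sorted[6] = BdAbcaaCabAAbDD$ACBa  (last char: 'a')
  sorted[7] = CBaBdAbcaaCabAAbDD$A  (last char: 'A')
  sorted[8] = CabAAbDD$ACBaBdAbcaa  (last char: 'a')
  sorted[9] = D$ACBaBdAbcaaCabAAbD  (last char: 'D')
  sorted[10] = DD$ACBaBdAbcaaCabAAb  (last char: 'b')
  sorted[11] = aBdAbcaaCabAAbDD$ACB  (last char: 'B')
  sorted[12] = aCabAAbDD$ACBaBdAbca  (last char: 'a')
  sorted[13] = aaCabAAbDD$ACBaBdAbc  (last char: 'c')
  sorted[14] = abAAbDD$ACBaBdAbcaaC  (last char: 'C')
  sorted[15] = bAAbDD$ACBaBdAbcaaCa  (last char: 'a')
  sorted[16] = bDD$ACBaBdAbcaaCabAA  (last char: 'A')
  sorted[17] = bcaaCabAAbDD$ACBaBdA  (last char: 'A')
  sorted[18] = caaCabAAbDD$ACBaBdAb  (last char: 'b')
  sorted[19] = dAbcaaCabAAbDD$ACBaB  (last char: 'B')
Last column: Db$AdCaAaDbBacCaAAbB
Original string S is at sorted index 2

Answer: Db$AdCaAaDbBacCaAAbB
2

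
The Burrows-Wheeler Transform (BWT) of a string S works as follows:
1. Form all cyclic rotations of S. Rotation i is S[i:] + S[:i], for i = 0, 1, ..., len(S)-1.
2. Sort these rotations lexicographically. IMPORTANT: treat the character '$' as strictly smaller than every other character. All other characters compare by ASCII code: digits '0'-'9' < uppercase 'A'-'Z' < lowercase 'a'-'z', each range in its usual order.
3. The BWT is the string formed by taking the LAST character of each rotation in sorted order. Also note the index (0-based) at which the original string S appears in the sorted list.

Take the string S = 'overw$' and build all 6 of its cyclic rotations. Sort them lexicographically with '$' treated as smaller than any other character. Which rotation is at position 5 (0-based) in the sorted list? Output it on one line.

Answer: w$over

Derivation:
All 6 rotations (rotation i = S[i:]+S[:i]):
  rot[0] = overw$
  rot[1] = verw$o
  rot[2] = erw$ov
  rot[3] = rw$ove
  rot[4] = w$over
  rot[5] = $overw
Sorted (with $ < everything):
  sorted[0] = $overw
  sorted[1] = erw$ov
  sorted[2] = overw$
  sorted[3] = rw$ove
  sorted[4] = verw$o
  sorted[5] = w$over
sorted[5] = w$over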